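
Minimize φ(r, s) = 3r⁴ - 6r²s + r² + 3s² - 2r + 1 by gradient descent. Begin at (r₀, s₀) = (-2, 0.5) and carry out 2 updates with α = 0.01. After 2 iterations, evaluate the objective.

4.146765708288

∇φ = (12r³ - 12rs + 2r - 2, -6r² + 6s)
Step 1: at (-2, 0.5), ∇φ = (-90, -21) → (-2, 0.5) − 0.01·(-90, -21) = (-1.1, 0.71)
Step 2: at (-1.1, 0.71), ∇φ = (-10.8, -3) → (-1.1, 0.71) − 0.01·(-10.8, -3) = (-0.992, 0.74)
φ(-0.992, 0.74) = 4.146765708288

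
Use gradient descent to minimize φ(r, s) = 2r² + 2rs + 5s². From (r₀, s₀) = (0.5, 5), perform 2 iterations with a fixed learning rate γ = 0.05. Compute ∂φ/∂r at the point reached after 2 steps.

∇φ = (4r + 2s, 2r + 10s)
Step 1: at (0.5, 5), ∇φ = (12, 51) → (0.5, 5) − 0.05·(12, 51) = (-0.1, 2.45)
Step 2: at (-0.1, 2.45), ∇φ = (4.5, 24.3) → (-0.1, 2.45) − 0.05·(4.5, 24.3) = (-0.325, 1.235)
∂φ/∂r at (-0.325, 1.235) = 1.17

1.17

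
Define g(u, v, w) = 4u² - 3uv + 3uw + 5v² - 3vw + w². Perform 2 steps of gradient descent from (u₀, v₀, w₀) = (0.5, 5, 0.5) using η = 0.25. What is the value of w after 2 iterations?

∇g = (8u - 3v + 3w, -3u + 10v - 3w, 3u - 3v + 2w)
(u₁, v₁, w₁) = (0.5, 5, 0.5) − 0.25·(-9.5, 47, -12.5) = (2.875, -6.75, 3.625)
(u₂, v₂, w₂) = (2.875, -6.75, 3.625) − 0.25·(54.125, -87, 36.125) = (-10.65625, 15, -5.40625)
w = -5.40625

-5.40625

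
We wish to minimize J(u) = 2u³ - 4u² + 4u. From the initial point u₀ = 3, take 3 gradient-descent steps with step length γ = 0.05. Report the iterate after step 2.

1.113

J′(u) = 6u² - 8u + 4
Step 1: J′(3) = 34; u₁ = 3 − 0.05·34 = 1.3
Step 2: J′(1.3) = 3.74; u₂ = 1.3 − 0.05·3.74 = 1.113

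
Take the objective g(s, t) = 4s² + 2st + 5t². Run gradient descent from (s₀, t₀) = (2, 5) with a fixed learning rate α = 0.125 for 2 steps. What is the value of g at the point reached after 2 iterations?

∇g = (8s + 2t, 2s + 10t)
Step 1: at (2, 5), ∇g = (26, 54) → (2, 5) − 0.125·(26, 54) = (-1.25, -1.75)
Step 2: at (-1.25, -1.75), ∇g = (-13.5, -20) → (-1.25, -1.75) − 0.125·(-13.5, -20) = (0.4375, 0.75)
g(0.4375, 0.75) = 4.234375

4.234375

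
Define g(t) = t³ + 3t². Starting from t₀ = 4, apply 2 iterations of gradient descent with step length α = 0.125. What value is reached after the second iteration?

g′(t) = 3t² + 6t
t₁ = 4 − 0.125·72 = -5
t₂ = -5 − 0.125·45 = -10.625

-10.625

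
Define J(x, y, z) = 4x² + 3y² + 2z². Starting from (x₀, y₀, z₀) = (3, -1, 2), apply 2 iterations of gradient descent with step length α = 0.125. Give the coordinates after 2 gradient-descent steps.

(0, -0.0625, 0.5)

∇J = (8x, 6y, 4z)
(x₁, y₁, z₁) = (3, -1, 2) − 0.125·(24, -6, 8) = (0, -0.25, 1)
(x₂, y₂, z₂) = (0, -0.25, 1) − 0.125·(0, -1.5, 4) = (0, -0.0625, 0.5)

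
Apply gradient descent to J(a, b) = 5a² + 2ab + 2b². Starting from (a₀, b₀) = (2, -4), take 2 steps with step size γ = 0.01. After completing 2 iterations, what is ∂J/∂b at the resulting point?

-11.5104

∇J = (10a + 2b, 2a + 4b)
Step 1: at (2, -4), ∇J = (12, -12) → (2, -4) − 0.01·(12, -12) = (1.88, -3.88)
Step 2: at (1.88, -3.88), ∇J = (11.04, -11.76) → (1.88, -3.88) − 0.01·(11.04, -11.76) = (1.7696, -3.7624)
∂J/∂b at (1.7696, -3.7624) = -11.5104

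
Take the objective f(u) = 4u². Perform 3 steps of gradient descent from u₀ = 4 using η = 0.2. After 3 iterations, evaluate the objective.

2.985984

f′(u) = 8u
Step 1: f′(4) = 32; u₁ = 4 − 0.2·32 = -2.4
Step 2: f′(-2.4) = -19.2; u₂ = -2.4 − 0.2·(-19.2) = 1.44
Step 3: f′(1.44) = 11.52; u₃ = 1.44 − 0.2·11.52 = -0.864
f(-0.864) = 2.985984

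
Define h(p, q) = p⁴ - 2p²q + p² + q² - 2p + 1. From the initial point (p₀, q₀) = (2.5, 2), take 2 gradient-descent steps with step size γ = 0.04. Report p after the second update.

0.90988288

∇h = (4p³ - 4pq + 2p - 2, -2p² + 2q)
(p₁, q₁) = (2.5, 2) − 0.04·(45.5, -8.5) = (0.68, 2.34)
(p₂, q₂) = (0.68, 2.34) − 0.04·(-5.747072, 3.7552) = (0.90988288, 2.189792)
p = 0.90988288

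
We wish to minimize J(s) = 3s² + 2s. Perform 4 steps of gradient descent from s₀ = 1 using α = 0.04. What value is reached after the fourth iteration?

0.11149568

J′(s) = 6s + 2
s₁ = 1 − 0.04·8 = 0.68
s₂ = 0.68 − 0.04·6.08 = 0.4368
s₃ = 0.4368 − 0.04·4.6208 = 0.251968
s₄ = 0.251968 − 0.04·3.511808 = 0.11149568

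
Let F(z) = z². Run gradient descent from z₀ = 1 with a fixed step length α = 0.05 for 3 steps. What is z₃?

F′(z) = 2z
z₁ = 1 − 0.05·2 = 0.9
z₂ = 0.9 − 0.05·1.8 = 0.81
z₃ = 0.81 − 0.05·1.62 = 0.729

0.729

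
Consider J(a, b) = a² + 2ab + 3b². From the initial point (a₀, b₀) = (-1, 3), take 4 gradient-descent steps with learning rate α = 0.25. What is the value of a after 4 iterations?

∇J = (2a + 2b, 2a + 6b)
(a₁, b₁) = (-1, 3) − 0.25·(4, 16) = (-2, -1)
(a₂, b₂) = (-2, -1) − 0.25·(-6, -10) = (-0.5, 1.5)
(a₃, b₃) = (-0.5, 1.5) − 0.25·(2, 8) = (-1, -0.5)
(a₄, b₄) = (-1, -0.5) − 0.25·(-3, -5) = (-0.25, 0.75)
a = -0.25

-0.25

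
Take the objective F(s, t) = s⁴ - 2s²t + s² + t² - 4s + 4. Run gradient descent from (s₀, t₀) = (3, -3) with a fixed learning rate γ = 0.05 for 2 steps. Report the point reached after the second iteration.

(13.7794, 0.229)

∇F = (4s³ - 4st + 2s - 4, -2s² + 2t)
(s₁, t₁) = (3, -3) − 0.05·(146, -24) = (-4.3, -1.8)
(s₂, t₂) = (-4.3, -1.8) − 0.05·(-361.588, -40.58) = (13.7794, 0.229)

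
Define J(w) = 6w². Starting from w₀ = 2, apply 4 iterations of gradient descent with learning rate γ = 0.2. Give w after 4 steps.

7.6832

J′(w) = 12w
w₁ = 2 − 0.2·24 = -2.8
w₂ = -2.8 − 0.2·(-33.6) = 3.92
w₃ = 3.92 − 0.2·47.04 = -5.488
w₄ = -5.488 − 0.2·(-65.856) = 7.6832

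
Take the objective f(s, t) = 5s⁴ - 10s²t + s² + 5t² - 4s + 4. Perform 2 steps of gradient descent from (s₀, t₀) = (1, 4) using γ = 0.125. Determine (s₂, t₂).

∇f = (20s³ - 20st + 2s - 4, -10s² + 10t)
Step 1: at (1, 4), ∇f = (-62, 30) → (1, 4) − 0.125·(-62, 30) = (8.75, 0.25)
Step 2: at (8.75, 0.25), ∇f = (13368.1875, -763.125) → (8.75, 0.25) − 0.125·(13368.1875, -763.125) = (-1662.2734375, 95.640625)

(-1662.2734375, 95.640625)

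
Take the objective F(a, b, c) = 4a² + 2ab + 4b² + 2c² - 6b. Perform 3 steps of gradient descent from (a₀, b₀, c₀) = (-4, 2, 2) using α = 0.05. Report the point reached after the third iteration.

(-1.22, 1.495, 1.024)

∇F = (8a + 2b, 2a + 8b - 6, 4c)
(a₁, b₁, c₁) = (-4, 2, 2) − 0.05·(-28, 2, 8) = (-2.6, 1.9, 1.6)
(a₂, b₂, c₂) = (-2.6, 1.9, 1.6) − 0.05·(-17, 4, 6.4) = (-1.75, 1.7, 1.28)
(a₃, b₃, c₃) = (-1.75, 1.7, 1.28) − 0.05·(-10.6, 4.1, 5.12) = (-1.22, 1.495, 1.024)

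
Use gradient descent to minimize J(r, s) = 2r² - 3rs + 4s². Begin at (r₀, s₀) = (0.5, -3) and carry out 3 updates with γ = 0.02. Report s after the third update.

∇J = (4r - 3s, -3r + 8s)
Step 1: at (0.5, -3), ∇J = (11, -25.5) → (0.5, -3) − 0.02·(11, -25.5) = (0.28, -2.49)
Step 2: at (0.28, -2.49), ∇J = (8.59, -20.76) → (0.28, -2.49) − 0.02·(8.59, -20.76) = (0.1082, -2.0748)
Step 3: at (0.1082, -2.0748), ∇J = (6.6572, -16.923) → (0.1082, -2.0748) − 0.02·(6.6572, -16.923) = (-0.024944, -1.73634)
s = -1.73634

-1.73634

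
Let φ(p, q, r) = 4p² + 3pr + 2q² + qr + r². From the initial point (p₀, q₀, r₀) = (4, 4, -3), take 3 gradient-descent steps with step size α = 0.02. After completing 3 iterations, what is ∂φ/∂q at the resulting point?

9.681536

∇φ = (8p + 3r, 4q + r, 3p + q + 2r)
(p₁, q₁, r₁) = (4, 4, -3) − 0.02·(23, 13, 10) = (3.54, 3.74, -3.2)
(p₂, q₂, r₂) = (3.54, 3.74, -3.2) − 0.02·(18.72, 11.76, 7.96) = (3.1656, 3.5048, -3.3592)
(p₃, q₃, r₃) = (3.1656, 3.5048, -3.3592) − 0.02·(15.2472, 10.66, 6.2832) = (2.860656, 3.2916, -3.484864)
∂φ/∂q at (2.860656, 3.2916, -3.484864) = 9.681536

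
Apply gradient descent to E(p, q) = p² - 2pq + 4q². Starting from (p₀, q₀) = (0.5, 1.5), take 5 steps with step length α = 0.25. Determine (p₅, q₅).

∇E = (2p - 2q, -2p + 8q)
(p₁, q₁) = (0.5, 1.5) − 0.25·(-2, 11) = (1, -1.25)
(p₂, q₂) = (1, -1.25) − 0.25·(4.5, -12) = (-0.125, 1.75)
(p₃, q₃) = (-0.125, 1.75) − 0.25·(-3.75, 14.25) = (0.8125, -1.8125)
(p₄, q₄) = (0.8125, -1.8125) − 0.25·(5.25, -16.125) = (-0.5, 2.21875)
(p₅, q₅) = (-0.5, 2.21875) − 0.25·(-5.4375, 18.75) = (0.859375, -2.46875)

(0.859375, -2.46875)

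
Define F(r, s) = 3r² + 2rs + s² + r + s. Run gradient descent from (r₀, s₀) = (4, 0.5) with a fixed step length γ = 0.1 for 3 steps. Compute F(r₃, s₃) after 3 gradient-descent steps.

∇F = (6r + 2s + 1, 2r + 2s + 1)
(r₁, s₁) = (4, 0.5) − 0.1·(26, 10) = (1.4, -0.5)
(r₂, s₂) = (1.4, -0.5) − 0.1·(8.4, 2.8) = (0.56, -0.78)
(r₃, s₃) = (0.56, -0.78) − 0.1·(2.8, 0.56) = (0.28, -0.836)
F(0.28, -0.836) = -0.090064

-0.090064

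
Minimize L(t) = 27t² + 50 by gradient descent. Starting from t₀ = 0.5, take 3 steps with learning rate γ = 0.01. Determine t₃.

L′(t) = 54t
Step 1: L′(0.5) = 27; t₁ = 0.5 − 0.01·27 = 0.23
Step 2: L′(0.23) = 12.42; t₂ = 0.23 − 0.01·12.42 = 0.1058
Step 3: L′(0.1058) = 5.7132; t₃ = 0.1058 − 0.01·5.7132 = 0.048668

0.048668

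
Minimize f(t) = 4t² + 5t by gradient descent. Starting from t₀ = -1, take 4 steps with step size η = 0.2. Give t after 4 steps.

-0.6736

f′(t) = 8t + 5
t₁ = -1 − 0.2·(-3) = -0.4
t₂ = -0.4 − 0.2·1.8 = -0.76
t₃ = -0.76 − 0.2·(-1.08) = -0.544
t₄ = -0.544 − 0.2·0.648 = -0.6736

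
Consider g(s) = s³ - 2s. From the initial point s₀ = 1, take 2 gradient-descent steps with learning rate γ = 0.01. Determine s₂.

0.980597

g′(s) = 3s² - 2
Step 1: g′(1) = 1; s₁ = 1 − 0.01·1 = 0.99
Step 2: g′(0.99) = 0.9403; s₂ = 0.99 − 0.01·0.9403 = 0.980597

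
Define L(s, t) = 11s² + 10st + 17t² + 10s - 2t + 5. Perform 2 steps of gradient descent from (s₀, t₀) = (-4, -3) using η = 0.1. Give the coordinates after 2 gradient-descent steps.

(-20.56, -33.96)

∇L = (22s + 10t + 10, 10s + 34t - 2)
Step 1: at (-4, -3), ∇L = (-108, -144) → (-4, -3) − 0.1·(-108, -144) = (6.8, 11.4)
Step 2: at (6.8, 11.4), ∇L = (273.6, 453.6) → (6.8, 11.4) − 0.1·(273.6, 453.6) = (-20.56, -33.96)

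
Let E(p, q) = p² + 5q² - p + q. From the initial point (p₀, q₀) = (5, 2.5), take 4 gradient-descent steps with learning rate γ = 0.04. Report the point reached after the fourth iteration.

(3.72376832, 0.23696)

∇E = (2p - 1, 10q + 1)
Step 1: at (5, 2.5), ∇E = (9, 26) → (5, 2.5) − 0.04·(9, 26) = (4.64, 1.46)
Step 2: at (4.64, 1.46), ∇E = (8.28, 15.6) → (4.64, 1.46) − 0.04·(8.28, 15.6) = (4.3088, 0.836)
Step 3: at (4.3088, 0.836), ∇E = (7.6176, 9.36) → (4.3088, 0.836) − 0.04·(7.6176, 9.36) = (4.004096, 0.4616)
Step 4: at (4.004096, 0.4616), ∇E = (7.008192, 5.616) → (4.004096, 0.4616) − 0.04·(7.008192, 5.616) = (3.72376832, 0.23696)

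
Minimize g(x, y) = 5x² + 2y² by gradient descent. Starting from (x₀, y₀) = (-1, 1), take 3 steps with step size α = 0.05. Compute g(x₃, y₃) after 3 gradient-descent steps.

∇g = (10x, 4y)
(x₁, y₁) = (-1, 1) − 0.05·(-10, 4) = (-0.5, 0.8)
(x₂, y₂) = (-0.5, 0.8) − 0.05·(-5, 3.2) = (-0.25, 0.64)
(x₃, y₃) = (-0.25, 0.64) − 0.05·(-2.5, 2.56) = (-0.125, 0.512)
g(-0.125, 0.512) = 0.602413

0.602413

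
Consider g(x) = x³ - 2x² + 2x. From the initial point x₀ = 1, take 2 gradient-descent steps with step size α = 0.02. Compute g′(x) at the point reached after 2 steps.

0.926167566528

g′(x) = 3x² - 4x + 2
Step 1: g′(1) = 1; x₁ = 1 − 0.02·1 = 0.98
Step 2: g′(0.98) = 0.9612; x₂ = 0.98 − 0.02·0.9612 = 0.960776
g′(x) at (0.960776) = 0.926167566528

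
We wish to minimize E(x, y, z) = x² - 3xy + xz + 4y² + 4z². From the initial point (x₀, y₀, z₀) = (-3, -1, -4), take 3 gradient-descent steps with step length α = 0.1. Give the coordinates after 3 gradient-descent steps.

∇E = (2x - 3y + z, -3x + 8y, x + 8z)
(x₁, y₁, z₁) = (-3, -1, -4) − 0.1·(-7, 1, -35) = (-2.3, -1.1, -0.5)
(x₂, y₂, z₂) = (-2.3, -1.1, -0.5) − 0.1·(-1.8, -1.9, -6.3) = (-2.12, -0.91, 0.13)
(x₃, y₃, z₃) = (-2.12, -0.91, 0.13) − 0.1·(-1.38, -0.92, -1.08) = (-1.982, -0.818, 0.238)

(-1.982, -0.818, 0.238)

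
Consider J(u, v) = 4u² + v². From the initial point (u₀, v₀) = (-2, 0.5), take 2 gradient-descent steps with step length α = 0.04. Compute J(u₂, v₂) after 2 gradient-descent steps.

3.6001184

∇J = (8u, 2v)
Step 1: at (-2, 0.5), ∇J = (-16, 1) → (-2, 0.5) − 0.04·(-16, 1) = (-1.36, 0.46)
Step 2: at (-1.36, 0.46), ∇J = (-10.88, 0.92) → (-1.36, 0.46) − 0.04·(-10.88, 0.92) = (-0.9248, 0.4232)
J(-0.9248, 0.4232) = 3.6001184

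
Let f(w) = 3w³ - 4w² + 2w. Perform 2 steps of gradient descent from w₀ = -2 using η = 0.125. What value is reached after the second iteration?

-103.8828125

f′(w) = 9w² - 8w + 2
Step 1: f′(-2) = 54; w₁ = -2 − 0.125·54 = -8.75
Step 2: f′(-8.75) = 761.0625; w₂ = -8.75 − 0.125·761.0625 = -103.8828125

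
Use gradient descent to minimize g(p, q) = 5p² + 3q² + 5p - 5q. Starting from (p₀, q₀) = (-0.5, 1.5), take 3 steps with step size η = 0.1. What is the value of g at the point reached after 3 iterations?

-3.327872

∇g = (10p + 5, 6q - 5)
Step 1: at (-0.5, 1.5), ∇g = (0, 4) → (-0.5, 1.5) − 0.1·(0, 4) = (-0.5, 1.1)
Step 2: at (-0.5, 1.1), ∇g = (0, 1.6) → (-0.5, 1.1) − 0.1·(0, 1.6) = (-0.5, 0.94)
Step 3: at (-0.5, 0.94), ∇g = (0, 0.64) → (-0.5, 0.94) − 0.1·(0, 0.64) = (-0.5, 0.876)
g(-0.5, 0.876) = -3.327872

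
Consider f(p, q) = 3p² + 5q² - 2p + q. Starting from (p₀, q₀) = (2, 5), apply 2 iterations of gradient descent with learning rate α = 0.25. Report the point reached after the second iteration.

(0.75, 11.375)

∇f = (6p - 2, 10q + 1)
Step 1: at (2, 5), ∇f = (10, 51) → (2, 5) − 0.25·(10, 51) = (-0.5, -7.75)
Step 2: at (-0.5, -7.75), ∇f = (-5, -76.5) → (-0.5, -7.75) − 0.25·(-5, -76.5) = (0.75, 11.375)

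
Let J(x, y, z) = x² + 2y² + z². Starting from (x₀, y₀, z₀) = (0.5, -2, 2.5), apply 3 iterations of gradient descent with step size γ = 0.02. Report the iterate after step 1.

(0.48, -1.84, 2.4)

∇J = (2x, 4y, 2z)
(x₁, y₁, z₁) = (0.5, -2, 2.5) − 0.02·(1, -8, 5) = (0.48, -1.84, 2.4)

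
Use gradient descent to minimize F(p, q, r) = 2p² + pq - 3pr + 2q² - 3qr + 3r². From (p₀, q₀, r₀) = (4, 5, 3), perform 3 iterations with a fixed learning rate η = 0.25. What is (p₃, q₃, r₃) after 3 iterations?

(-1.625, -1.609375, 5.953125)

∇F = (4p + q - 3r, p + 4q - 3r, -3p - 3q + 6r)
(p₁, q₁, r₁) = (4, 5, 3) − 0.25·(12, 15, -9) = (1, 1.25, 5.25)
(p₂, q₂, r₂) = (1, 1.25, 5.25) − 0.25·(-10.5, -9.75, 24.75) = (3.625, 3.6875, -0.9375)
(p₃, q₃, r₃) = (3.625, 3.6875, -0.9375) − 0.25·(21, 21.1875, -27.5625) = (-1.625, -1.609375, 5.953125)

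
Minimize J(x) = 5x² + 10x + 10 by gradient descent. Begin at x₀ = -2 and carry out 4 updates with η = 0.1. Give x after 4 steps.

J′(x) = 10x + 10
Step 1: J′(-2) = -10; x₁ = -2 − 0.1·(-10) = -1
Step 2: J′(-1) = 0; x₂ = -1 − 0.1·0 = -1
Step 3: J′(-1) = 0; x₃ = -1 − 0.1·0 = -1
Step 4: J′(-1) = 0; x₄ = -1 − 0.1·0 = -1

-1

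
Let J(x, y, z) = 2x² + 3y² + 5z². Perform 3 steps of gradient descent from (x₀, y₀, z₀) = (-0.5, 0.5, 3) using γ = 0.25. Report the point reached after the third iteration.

(0, -0.0625, -10.125)

∇J = (4x, 6y, 10z)
Step 1: at (-0.5, 0.5, 3), ∇J = (-2, 3, 30) → (-0.5, 0.5, 3) − 0.25·(-2, 3, 30) = (0, -0.25, -4.5)
Step 2: at (0, -0.25, -4.5), ∇J = (0, -1.5, -45) → (0, -0.25, -4.5) − 0.25·(0, -1.5, -45) = (0, 0.125, 6.75)
Step 3: at (0, 0.125, 6.75), ∇J = (0, 0.75, 67.5) → (0, 0.125, 6.75) − 0.25·(0, 0.75, 67.5) = (0, -0.0625, -10.125)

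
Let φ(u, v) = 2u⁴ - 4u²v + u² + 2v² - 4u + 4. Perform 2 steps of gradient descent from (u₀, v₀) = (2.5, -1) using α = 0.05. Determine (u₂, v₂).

(39.2528, 4.968)

∇φ = (8u³ - 8uv + 2u - 4, -4u² + 4v)
(u₁, v₁) = (2.5, -1) − 0.05·(146, -29) = (-4.8, 0.45)
(u₂, v₂) = (-4.8, 0.45) − 0.05·(-881.056, -90.36) = (39.2528, 4.968)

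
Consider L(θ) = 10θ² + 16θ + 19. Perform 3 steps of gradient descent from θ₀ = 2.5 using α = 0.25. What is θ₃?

-212

L′(θ) = 20θ + 16
θ₁ = 2.5 − 0.25·66 = -14
θ₂ = -14 − 0.25·(-264) = 52
θ₃ = 52 − 0.25·1056 = -212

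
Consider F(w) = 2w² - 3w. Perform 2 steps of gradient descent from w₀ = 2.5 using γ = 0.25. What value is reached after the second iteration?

0.75

F′(w) = 4w - 3
w₁ = 2.5 − 0.25·7 = 0.75
w₂ = 0.75 − 0.25·0 = 0.75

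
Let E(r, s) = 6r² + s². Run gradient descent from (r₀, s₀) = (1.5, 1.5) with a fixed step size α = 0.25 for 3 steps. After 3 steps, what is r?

-12

∇E = (12r, 2s)
(r₁, s₁) = (1.5, 1.5) − 0.25·(18, 3) = (-3, 0.75)
(r₂, s₂) = (-3, 0.75) − 0.25·(-36, 1.5) = (6, 0.375)
(r₃, s₃) = (6, 0.375) − 0.25·(72, 0.75) = (-12, 0.1875)
r = -12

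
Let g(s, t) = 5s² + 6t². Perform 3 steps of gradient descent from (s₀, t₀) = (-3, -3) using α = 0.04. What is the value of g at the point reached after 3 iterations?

∇g = (10s, 12t)
Step 1: at (-3, -3), ∇g = (-30, -36) → (-3, -3) − 0.04·(-30, -36) = (-1.8, -1.56)
Step 2: at (-1.8, -1.56), ∇g = (-18, -18.72) → (-1.8, -1.56) − 0.04·(-18, -18.72) = (-1.08, -0.8112)
Step 3: at (-1.08, -0.8112), ∇g = (-10.8, -9.7344) → (-1.08, -0.8112) − 0.04·(-10.8, -9.7344) = (-0.648, -0.421824)
g(-0.648, -0.421824) = 3.167132921856

3.167132921856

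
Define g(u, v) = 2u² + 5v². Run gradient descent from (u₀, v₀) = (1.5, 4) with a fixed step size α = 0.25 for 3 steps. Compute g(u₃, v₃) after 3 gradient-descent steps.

∇g = (4u, 10v)
Step 1: at (1.5, 4), ∇g = (6, 40) → (1.5, 4) − 0.25·(6, 40) = (0, -6)
Step 2: at (0, -6), ∇g = (0, -60) → (0, -6) − 0.25·(0, -60) = (0, 9)
Step 3: at (0, 9), ∇g = (0, 90) → (0, 9) − 0.25·(0, 90) = (0, -13.5)
g(0, -13.5) = 911.25

911.25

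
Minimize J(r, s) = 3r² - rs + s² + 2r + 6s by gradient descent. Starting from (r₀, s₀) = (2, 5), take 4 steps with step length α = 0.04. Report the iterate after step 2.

∇J = (6r - s + 2, -r + 2s + 6)
(r₁, s₁) = (2, 5) − 0.04·(9, 14) = (1.64, 4.44)
(r₂, s₂) = (1.64, 4.44) − 0.04·(7.4, 13.24) = (1.344, 3.9104)

(1.344, 3.9104)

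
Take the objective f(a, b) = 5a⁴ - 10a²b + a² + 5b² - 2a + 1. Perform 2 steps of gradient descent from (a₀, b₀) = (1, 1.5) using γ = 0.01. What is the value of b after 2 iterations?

∇f = (20a³ - 20ab + 2a - 2, -10a² + 10b)
Step 1: at (1, 1.5), ∇f = (-10, 5) → (1, 1.5) − 0.01·(-10, 5) = (1.1, 1.45)
Step 2: at (1.1, 1.45), ∇f = (-5.08, 2.4) → (1.1, 1.45) − 0.01·(-5.08, 2.4) = (1.1508, 1.426)
b = 1.426

1.426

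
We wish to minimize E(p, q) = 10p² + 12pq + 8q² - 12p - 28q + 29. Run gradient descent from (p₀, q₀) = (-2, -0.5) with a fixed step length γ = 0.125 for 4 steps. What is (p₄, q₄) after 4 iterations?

∇E = (20p + 12q - 12, 12p + 16q - 28)
(p₁, q₁) = (-2, -0.5) − 0.125·(-58, -60) = (5.25, 7)
(p₂, q₂) = (5.25, 7) − 0.125·(177, 147) = (-16.875, -11.375)
(p₃, q₃) = (-16.875, -11.375) − 0.125·(-486, -412.5) = (43.875, 40.1875)
(p₄, q₄) = (43.875, 40.1875) − 0.125·(1347.75, 1141.5) = (-124.59375, -102.5)

(-124.59375, -102.5)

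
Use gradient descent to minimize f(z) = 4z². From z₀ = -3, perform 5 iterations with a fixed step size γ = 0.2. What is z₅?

f′(z) = 8z
Step 1: f′(-3) = -24; z₁ = -3 − 0.2·(-24) = 1.8
Step 2: f′(1.8) = 14.4; z₂ = 1.8 − 0.2·14.4 = -1.08
Step 3: f′(-1.08) = -8.64; z₃ = -1.08 − 0.2·(-8.64) = 0.648
Step 4: f′(0.648) = 5.184; z₄ = 0.648 − 0.2·5.184 = -0.3888
Step 5: f′(-0.3888) = -3.1104; z₅ = -0.3888 − 0.2·(-3.1104) = 0.23328

0.23328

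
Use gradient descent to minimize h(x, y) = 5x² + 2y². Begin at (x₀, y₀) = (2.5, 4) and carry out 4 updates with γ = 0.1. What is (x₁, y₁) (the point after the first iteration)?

(0, 2.4)

∇h = (10x, 4y)
Step 1: at (2.5, 4), ∇h = (25, 16) → (2.5, 4) − 0.1·(25, 16) = (0, 2.4)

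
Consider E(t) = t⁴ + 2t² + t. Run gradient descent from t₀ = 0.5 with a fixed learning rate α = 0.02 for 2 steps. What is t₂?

0.36923944

E′(t) = 4t³ + 4t + 1
Step 1: E′(0.5) = 3.5; t₁ = 0.5 − 0.02·3.5 = 0.43
Step 2: E′(0.43) = 3.038028; t₂ = 0.43 − 0.02·3.038028 = 0.36923944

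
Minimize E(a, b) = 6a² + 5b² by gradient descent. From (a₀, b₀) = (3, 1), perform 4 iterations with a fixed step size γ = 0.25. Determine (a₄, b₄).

(48, 5.0625)

∇E = (12a, 10b)
Step 1: at (3, 1), ∇E = (36, 10) → (3, 1) − 0.25·(36, 10) = (-6, -1.5)
Step 2: at (-6, -1.5), ∇E = (-72, -15) → (-6, -1.5) − 0.25·(-72, -15) = (12, 2.25)
Step 3: at (12, 2.25), ∇E = (144, 22.5) → (12, 2.25) − 0.25·(144, 22.5) = (-24, -3.375)
Step 4: at (-24, -3.375), ∇E = (-288, -33.75) → (-24, -3.375) − 0.25·(-288, -33.75) = (48, 5.0625)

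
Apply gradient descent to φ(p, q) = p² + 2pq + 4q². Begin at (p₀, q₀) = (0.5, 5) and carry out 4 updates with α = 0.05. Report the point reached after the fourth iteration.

(-0.54505, 0.70775)

∇φ = (2p + 2q, 2p + 8q)
Step 1: at (0.5, 5), ∇φ = (11, 41) → (0.5, 5) − 0.05·(11, 41) = (-0.05, 2.95)
Step 2: at (-0.05, 2.95), ∇φ = (5.8, 23.5) → (-0.05, 2.95) − 0.05·(5.8, 23.5) = (-0.34, 1.775)
Step 3: at (-0.34, 1.775), ∇φ = (2.87, 13.52) → (-0.34, 1.775) − 0.05·(2.87, 13.52) = (-0.4835, 1.099)
Step 4: at (-0.4835, 1.099), ∇φ = (1.231, 7.825) → (-0.4835, 1.099) − 0.05·(1.231, 7.825) = (-0.54505, 0.70775)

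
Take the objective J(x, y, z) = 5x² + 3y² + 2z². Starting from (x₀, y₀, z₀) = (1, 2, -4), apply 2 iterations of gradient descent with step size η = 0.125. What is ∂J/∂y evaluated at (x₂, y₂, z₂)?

0.75

∇J = (10x, 6y, 4z)
(x₁, y₁, z₁) = (1, 2, -4) − 0.125·(10, 12, -16) = (-0.25, 0.5, -2)
(x₂, y₂, z₂) = (-0.25, 0.5, -2) − 0.125·(-2.5, 3, -8) = (0.0625, 0.125, -1)
∂J/∂y at (0.0625, 0.125, -1) = 0.75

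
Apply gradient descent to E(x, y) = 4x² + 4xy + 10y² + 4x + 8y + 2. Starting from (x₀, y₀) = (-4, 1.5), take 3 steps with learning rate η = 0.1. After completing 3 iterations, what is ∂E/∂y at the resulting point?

-19.536

∇E = (8x + 4y + 4, 4x + 20y + 8)
(x₁, y₁) = (-4, 1.5) − 0.1·(-22, 22) = (-1.8, -0.7)
(x₂, y₂) = (-1.8, -0.7) − 0.1·(-13.2, -13.2) = (-0.48, 0.62)
(x₃, y₃) = (-0.48, 0.62) − 0.1·(2.64, 18.48) = (-0.744, -1.228)
∂E/∂y at (-0.744, -1.228) = -19.536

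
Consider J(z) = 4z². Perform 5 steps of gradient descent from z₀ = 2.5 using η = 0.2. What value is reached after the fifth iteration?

J′(z) = 8z
z₁ = 2.5 − 0.2·20 = -1.5
z₂ = -1.5 − 0.2·(-12) = 0.9
z₃ = 0.9 − 0.2·7.2 = -0.54
z₄ = -0.54 − 0.2·(-4.32) = 0.324
z₅ = 0.324 − 0.2·2.592 = -0.1944

-0.1944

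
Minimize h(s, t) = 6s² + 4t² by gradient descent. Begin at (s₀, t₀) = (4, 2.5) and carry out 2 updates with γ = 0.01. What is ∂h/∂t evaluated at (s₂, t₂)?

∇h = (12s, 8t)
(s₁, t₁) = (4, 2.5) − 0.01·(48, 20) = (3.52, 2.3)
(s₂, t₂) = (3.52, 2.3) − 0.01·(42.24, 18.4) = (3.0976, 2.116)
∂h/∂t at (3.0976, 2.116) = 16.928

16.928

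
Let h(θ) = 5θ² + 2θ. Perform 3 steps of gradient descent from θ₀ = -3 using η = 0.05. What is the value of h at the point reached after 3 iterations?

0.4125

h′(θ) = 10θ + 2
θ₁ = -3 − 0.05·(-28) = -1.6
θ₂ = -1.6 − 0.05·(-14) = -0.9
θ₃ = -0.9 − 0.05·(-7) = -0.55
h(-0.55) = 0.4125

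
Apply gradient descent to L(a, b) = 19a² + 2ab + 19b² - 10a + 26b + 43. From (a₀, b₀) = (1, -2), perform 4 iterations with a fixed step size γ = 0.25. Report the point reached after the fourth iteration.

∇L = (38a + 2b - 10, 2a + 38b + 26)
(a₁, b₁) = (1, -2) − 0.25·(24, -48) = (-5, 10)
(a₂, b₂) = (-5, 10) − 0.25·(-180, 396) = (40, -89)
(a₃, b₃) = (40, -89) − 0.25·(1332, -3276) = (-293, 730)
(a₄, b₄) = (-293, 730) − 0.25·(-9684, 27180) = (2128, -6065)

(2128, -6065)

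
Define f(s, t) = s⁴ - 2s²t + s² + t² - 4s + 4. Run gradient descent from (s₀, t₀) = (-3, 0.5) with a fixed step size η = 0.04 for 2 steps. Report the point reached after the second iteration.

∇f = (4s³ - 4st + 2s - 4, -2s² + 2t)
Step 1: at (-3, 0.5), ∇f = (-112, -17) → (-3, 0.5) − 0.04·(-112, -17) = (1.48, 1.18)
Step 2: at (1.48, 1.18), ∇f = (4.941568, -2.0208) → (1.48, 1.18) − 0.04·(4.941568, -2.0208) = (1.28233728, 1.260832)

(1.28233728, 1.260832)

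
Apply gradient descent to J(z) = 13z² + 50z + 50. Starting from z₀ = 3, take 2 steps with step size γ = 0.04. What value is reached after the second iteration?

J′(z) = 26z + 50
Step 1: J′(3) = 128; z₁ = 3 − 0.04·128 = -2.12
Step 2: J′(-2.12) = -5.12; z₂ = -2.12 − 0.04·(-5.12) = -1.9152

-1.9152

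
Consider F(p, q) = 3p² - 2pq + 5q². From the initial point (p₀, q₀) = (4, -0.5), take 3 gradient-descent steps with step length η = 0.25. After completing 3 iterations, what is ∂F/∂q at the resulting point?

99

∇F = (6p - 2q, -2p + 10q)
Step 1: at (4, -0.5), ∇F = (25, -13) → (4, -0.5) − 0.25·(25, -13) = (-2.25, 2.75)
Step 2: at (-2.25, 2.75), ∇F = (-19, 32) → (-2.25, 2.75) − 0.25·(-19, 32) = (2.5, -5.25)
Step 3: at (2.5, -5.25), ∇F = (25.5, -57.5) → (2.5, -5.25) − 0.25·(25.5, -57.5) = (-3.875, 9.125)
∂F/∂q at (-3.875, 9.125) = 99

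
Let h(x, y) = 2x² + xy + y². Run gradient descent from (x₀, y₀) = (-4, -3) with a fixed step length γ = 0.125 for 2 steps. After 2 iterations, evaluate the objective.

2.594482421875

∇h = (4x + y, x + 2y)
(x₁, y₁) = (-4, -3) − 0.125·(-19, -10) = (-1.625, -1.75)
(x₂, y₂) = (-1.625, -1.75) − 0.125·(-8.25, -5.125) = (-0.59375, -1.109375)
h(-0.59375, -1.109375) = 2.594482421875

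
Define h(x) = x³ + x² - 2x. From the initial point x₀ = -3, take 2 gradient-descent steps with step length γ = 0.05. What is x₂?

-5.795375

h′(x) = 3x² + 2x - 2
Step 1: h′(-3) = 19; x₁ = -3 − 0.05·19 = -3.95
Step 2: h′(-3.95) = 36.9075; x₂ = -3.95 − 0.05·36.9075 = -5.795375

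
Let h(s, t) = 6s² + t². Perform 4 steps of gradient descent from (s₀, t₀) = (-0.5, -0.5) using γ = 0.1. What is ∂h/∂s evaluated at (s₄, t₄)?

-0.0096

∇h = (12s, 2t)
Step 1: at (-0.5, -0.5), ∇h = (-6, -1) → (-0.5, -0.5) − 0.1·(-6, -1) = (0.1, -0.4)
Step 2: at (0.1, -0.4), ∇h = (1.2, -0.8) → (0.1, -0.4) − 0.1·(1.2, -0.8) = (-0.02, -0.32)
Step 3: at (-0.02, -0.32), ∇h = (-0.24, -0.64) → (-0.02, -0.32) − 0.1·(-0.24, -0.64) = (0.004, -0.256)
Step 4: at (0.004, -0.256), ∇h = (0.048, -0.512) → (0.004, -0.256) − 0.1·(0.048, -0.512) = (-0.0008, -0.2048)
∂h/∂s at (-0.0008, -0.2048) = -0.0096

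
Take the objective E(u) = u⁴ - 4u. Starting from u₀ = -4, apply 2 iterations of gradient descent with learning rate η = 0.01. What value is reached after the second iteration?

-1.25024

E′(u) = 4u³ - 4
u₁ = -4 − 0.01·(-260) = -1.4
u₂ = -1.4 − 0.01·(-14.976) = -1.25024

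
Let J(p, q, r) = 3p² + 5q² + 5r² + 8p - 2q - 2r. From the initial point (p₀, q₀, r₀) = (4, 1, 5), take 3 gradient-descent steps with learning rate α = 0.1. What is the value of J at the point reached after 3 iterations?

∇J = (6p + 8, 10q - 2, 10r - 2)
Step 1: at (4, 1, 5), ∇J = (32, 8, 48) → (4, 1, 5) − 0.1·(32, 8, 48) = (0.8, 0.2, 0.2)
Step 2: at (0.8, 0.2, 0.2), ∇J = (12.8, 0, 0) → (0.8, 0.2, 0.2) − 0.1·(12.8, 0, 0) = (-0.48, 0.2, 0.2)
Step 3: at (-0.48, 0.2, 0.2), ∇J = (5.12, 0, 0) → (-0.48, 0.2, 0.2) − 0.1·(5.12, 0, 0) = (-0.992, 0.2, 0.2)
J(-0.992, 0.2, 0.2) = -5.383808

-5.383808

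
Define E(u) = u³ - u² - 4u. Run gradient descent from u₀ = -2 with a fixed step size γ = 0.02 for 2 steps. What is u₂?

-2.550656

E′(u) = 3u² - 2u - 4
u₁ = -2 − 0.02·12 = -2.24
u₂ = -2.24 − 0.02·15.5328 = -2.550656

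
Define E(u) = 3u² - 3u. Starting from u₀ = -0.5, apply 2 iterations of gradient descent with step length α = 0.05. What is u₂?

E′(u) = 6u - 3
u₁ = -0.5 − 0.05·(-6) = -0.2
u₂ = -0.2 − 0.05·(-4.2) = 0.01

0.01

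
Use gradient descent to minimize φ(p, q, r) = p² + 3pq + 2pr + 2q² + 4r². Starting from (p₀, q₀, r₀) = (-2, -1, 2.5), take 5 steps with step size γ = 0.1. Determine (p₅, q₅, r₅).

∇φ = (2p + 3q + 2r, 3p + 4q, 2p + 8r)
Step 1: at (-2, -1, 2.5), ∇φ = (-2, -10, 16) → (-2, -1, 2.5) − 0.1·(-2, -10, 16) = (-1.8, 0, 0.9)
Step 2: at (-1.8, 0, 0.9), ∇φ = (-1.8, -5.4, 3.6) → (-1.8, 0, 0.9) − 0.1·(-1.8, -5.4, 3.6) = (-1.62, 0.54, 0.54)
Step 3: at (-1.62, 0.54, 0.54), ∇φ = (-0.54, -2.7, 1.08) → (-1.62, 0.54, 0.54) − 0.1·(-0.54, -2.7, 1.08) = (-1.566, 0.81, 0.432)
Step 4: at (-1.566, 0.81, 0.432), ∇φ = (0.162, -1.458, 0.324) → (-1.566, 0.81, 0.432) − 0.1·(0.162, -1.458, 0.324) = (-1.5822, 0.9558, 0.3996)
Step 5: at (-1.5822, 0.9558, 0.3996), ∇φ = (0.5022, -0.9234, 0.0324) → (-1.5822, 0.9558, 0.3996) − 0.1·(0.5022, -0.9234, 0.0324) = (-1.63242, 1.04814, 0.39636)

(-1.63242, 1.04814, 0.39636)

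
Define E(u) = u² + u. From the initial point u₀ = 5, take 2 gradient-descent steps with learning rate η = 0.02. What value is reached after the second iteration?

4.5688

E′(u) = 2u + 1
u₁ = 5 − 0.02·11 = 4.78
u₂ = 4.78 − 0.02·10.56 = 4.5688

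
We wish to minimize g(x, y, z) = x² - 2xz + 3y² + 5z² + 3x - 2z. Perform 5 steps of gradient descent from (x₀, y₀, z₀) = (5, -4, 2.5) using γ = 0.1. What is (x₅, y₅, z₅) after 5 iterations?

(1.37024, -0.04096, 0.58208)

∇g = (2x - 2z + 3, 6y, -2x + 10z - 2)
(x₁, y₁, z₁) = (5, -4, 2.5) − 0.1·(8, -24, 13) = (4.2, -1.6, 1.2)
(x₂, y₂, z₂) = (4.2, -1.6, 1.2) − 0.1·(9, -9.6, 1.6) = (3.3, -0.64, 1.04)
(x₃, y₃, z₃) = (3.3, -0.64, 1.04) − 0.1·(7.52, -3.84, 1.8) = (2.548, -0.256, 0.86)
(x₄, y₄, z₄) = (2.548, -0.256, 0.86) − 0.1·(6.376, -1.536, 1.504) = (1.9104, -0.1024, 0.7096)
(x₅, y₅, z₅) = (1.9104, -0.1024, 0.7096) − 0.1·(5.4016, -0.6144, 1.2752) = (1.37024, -0.04096, 0.58208)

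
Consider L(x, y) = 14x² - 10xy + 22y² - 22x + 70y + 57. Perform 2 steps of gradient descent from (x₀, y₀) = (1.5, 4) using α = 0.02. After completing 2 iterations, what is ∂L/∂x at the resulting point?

∇L = (28x - 10y - 22, -10x + 44y + 70)
Step 1: at (1.5, 4), ∇L = (-20, 231) → (1.5, 4) − 0.02·(-20, 231) = (1.9, -0.62)
Step 2: at (1.9, -0.62), ∇L = (37.4, 23.72) → (1.9, -0.62) − 0.02·(37.4, 23.72) = (1.152, -1.0944)
∂L/∂x at (1.152, -1.0944) = 21.2

21.2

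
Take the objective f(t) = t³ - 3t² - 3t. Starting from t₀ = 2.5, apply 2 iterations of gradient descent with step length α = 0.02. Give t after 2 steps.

f′(t) = 3t² - 6t - 3
Step 1: f′(2.5) = 0.75; t₁ = 2.5 − 0.02·0.75 = 2.485
Step 2: f′(2.485) = 0.615675; t₂ = 2.485 − 0.02·0.615675 = 2.4726865

2.4726865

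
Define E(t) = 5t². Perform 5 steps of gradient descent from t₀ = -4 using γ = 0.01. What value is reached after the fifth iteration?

-2.36196

E′(t) = 10t
t₁ = -4 − 0.01·(-40) = -3.6
t₂ = -3.6 − 0.01·(-36) = -3.24
t₃ = -3.24 − 0.01·(-32.4) = -2.916
t₄ = -2.916 − 0.01·(-29.16) = -2.6244
t₅ = -2.6244 − 0.01·(-26.244) = -2.36196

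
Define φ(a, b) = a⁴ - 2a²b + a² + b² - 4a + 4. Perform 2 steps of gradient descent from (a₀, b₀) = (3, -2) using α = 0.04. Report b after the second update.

∇φ = (4a³ - 4ab + 2a - 4, -2a² + 2b)
Step 1: at (3, -2), ∇φ = (134, -22) → (3, -2) − 0.04·(134, -22) = (-2.36, -1.12)
Step 2: at (-2.36, -1.12), ∇φ = (-71.869824, -13.3792) → (-2.36, -1.12) − 0.04·(-71.869824, -13.3792) = (0.51479296, -0.584832)
b = -0.584832

-0.584832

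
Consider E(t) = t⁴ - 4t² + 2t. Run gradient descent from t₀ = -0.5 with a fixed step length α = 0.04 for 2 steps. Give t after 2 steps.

-0.97068032

E′(t) = 4t³ - 8t + 2
t₁ = -0.5 − 0.04·5.5 = -0.72
t₂ = -0.72 − 0.04·6.267008 = -0.97068032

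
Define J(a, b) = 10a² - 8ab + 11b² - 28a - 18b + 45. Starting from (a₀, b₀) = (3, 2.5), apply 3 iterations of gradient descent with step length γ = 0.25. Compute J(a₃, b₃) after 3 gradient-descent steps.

4880.66796875

∇J = (20a - 8b - 28, -8a + 22b - 18)
Step 1: at (3, 2.5), ∇J = (12, 13) → (3, 2.5) − 0.25·(12, 13) = (0, -0.75)
Step 2: at (0, -0.75), ∇J = (-22, -34.5) → (0, -0.75) − 0.25·(-22, -34.5) = (5.5, 7.875)
Step 3: at (5.5, 7.875), ∇J = (19, 111.25) → (5.5, 7.875) − 0.25·(19, 111.25) = (0.75, -19.9375)
J(0.75, -19.9375) = 4880.66796875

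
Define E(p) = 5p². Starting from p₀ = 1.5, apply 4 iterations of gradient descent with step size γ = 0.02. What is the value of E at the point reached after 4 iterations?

1.8874368

E′(p) = 10p
Step 1: E′(1.5) = 15; p₁ = 1.5 − 0.02·15 = 1.2
Step 2: E′(1.2) = 12; p₂ = 1.2 − 0.02·12 = 0.96
Step 3: E′(0.96) = 9.6; p₃ = 0.96 − 0.02·9.6 = 0.768
Step 4: E′(0.768) = 7.68; p₄ = 0.768 − 0.02·7.68 = 0.6144
E(0.6144) = 1.8874368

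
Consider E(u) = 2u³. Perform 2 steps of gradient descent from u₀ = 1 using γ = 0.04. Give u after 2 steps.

0.621376

E′(u) = 6u²
u₁ = 1 − 0.04·6 = 0.76
u₂ = 0.76 − 0.04·3.4656 = 0.621376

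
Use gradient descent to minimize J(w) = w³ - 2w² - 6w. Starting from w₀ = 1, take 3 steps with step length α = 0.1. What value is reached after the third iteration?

J′(w) = 3w² - 4w - 6
Step 1: J′(1) = -7; w₁ = 1 − 0.1·(-7) = 1.7
Step 2: J′(1.7) = -4.13; w₂ = 1.7 − 0.1·(-4.13) = 2.113
Step 3: J′(2.113) = -1.057693; w₃ = 2.113 − 0.1·(-1.057693) = 2.2187693

2.2187693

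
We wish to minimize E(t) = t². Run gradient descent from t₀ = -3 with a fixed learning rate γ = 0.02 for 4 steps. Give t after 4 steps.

-2.54803968

E′(t) = 2t
t₁ = -3 − 0.02·(-6) = -2.88
t₂ = -2.88 − 0.02·(-5.76) = -2.7648
t₃ = -2.7648 − 0.02·(-5.5296) = -2.654208
t₄ = -2.654208 − 0.02·(-5.308416) = -2.54803968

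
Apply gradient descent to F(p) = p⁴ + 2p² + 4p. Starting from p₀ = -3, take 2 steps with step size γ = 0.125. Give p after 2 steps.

F′(p) = 4p³ + 4p + 4
Step 1: F′(-3) = -116; p₁ = -3 − 0.125·(-116) = 11.5
Step 2: F′(11.5) = 6133.5; p₂ = 11.5 − 0.125·6133.5 = -755.1875

-755.1875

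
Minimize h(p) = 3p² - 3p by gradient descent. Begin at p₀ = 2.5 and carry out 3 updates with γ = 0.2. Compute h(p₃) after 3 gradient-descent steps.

h′(p) = 6p - 3
Step 1: h′(2.5) = 12; p₁ = 2.5 − 0.2·12 = 0.1
Step 2: h′(0.1) = -2.4; p₂ = 0.1 − 0.2·(-2.4) = 0.58
Step 3: h′(0.58) = 0.48; p₃ = 0.58 − 0.2·0.48 = 0.484
h(0.484) = -0.749232

-0.749232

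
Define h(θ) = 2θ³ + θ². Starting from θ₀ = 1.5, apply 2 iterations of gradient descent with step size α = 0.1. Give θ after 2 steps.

h′(θ) = 6θ² + 2θ
Step 1: h′(1.5) = 16.5; θ₁ = 1.5 − 0.1·16.5 = -0.15
Step 2: h′(-0.15) = -0.165; θ₂ = -0.15 − 0.1·(-0.165) = -0.1335

-0.1335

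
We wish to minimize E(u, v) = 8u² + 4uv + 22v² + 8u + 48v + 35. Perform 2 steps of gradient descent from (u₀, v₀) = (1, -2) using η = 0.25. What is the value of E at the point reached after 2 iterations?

133545

∇E = (16u + 4v + 8, 4u + 44v + 48)
Step 1: at (1, -2), ∇E = (16, -36) → (1, -2) − 0.25·(16, -36) = (-3, 7)
Step 2: at (-3, 7), ∇E = (-12, 344) → (-3, 7) − 0.25·(-12, 344) = (0, -79)
E(0, -79) = 133545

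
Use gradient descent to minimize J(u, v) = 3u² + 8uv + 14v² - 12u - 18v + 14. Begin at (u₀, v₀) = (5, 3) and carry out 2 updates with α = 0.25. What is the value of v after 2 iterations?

∇J = (6u + 8v - 12, 8u + 28v - 18)
Step 1: at (5, 3), ∇J = (42, 106) → (5, 3) − 0.25·(42, 106) = (-5.5, -23.5)
Step 2: at (-5.5, -23.5), ∇J = (-233, -720) → (-5.5, -23.5) − 0.25·(-233, -720) = (52.75, 156.5)
v = 156.5

156.5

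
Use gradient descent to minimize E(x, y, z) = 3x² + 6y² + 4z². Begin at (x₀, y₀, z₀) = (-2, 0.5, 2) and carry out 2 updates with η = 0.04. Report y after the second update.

∇E = (6x, 12y, 8z)
(x₁, y₁, z₁) = (-2, 0.5, 2) − 0.04·(-12, 6, 16) = (-1.52, 0.26, 1.36)
(x₂, y₂, z₂) = (-1.52, 0.26, 1.36) − 0.04·(-9.12, 3.12, 10.88) = (-1.1552, 0.1352, 0.9248)
y = 0.1352

0.1352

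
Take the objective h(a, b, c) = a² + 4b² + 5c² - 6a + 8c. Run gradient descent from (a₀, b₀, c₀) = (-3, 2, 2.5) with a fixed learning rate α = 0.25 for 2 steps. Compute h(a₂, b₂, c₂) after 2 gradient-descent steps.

∇h = (2a - 6, 8b, 10c + 8)
(a₁, b₁, c₁) = (-3, 2, 2.5) − 0.25·(-12, 16, 33) = (0, -2, -5.75)
(a₂, b₂, c₂) = (0, -2, -5.75) − 0.25·(-6, -16, -49.5) = (1.5, 2, 6.625)
h(1.5, 2, 6.625) = 281.703125

281.703125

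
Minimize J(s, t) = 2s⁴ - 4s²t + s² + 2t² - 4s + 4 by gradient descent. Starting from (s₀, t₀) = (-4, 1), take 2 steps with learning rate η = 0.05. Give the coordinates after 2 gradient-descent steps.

∇J = (8s³ - 8st + 2s - 4, -4s² + 4t)
(s₁, t₁) = (-4, 1) − 0.05·(-492, -60) = (20.6, 4)
(s₂, t₂) = (20.6, 4) − 0.05·(69312.528, -1681.44) = (-3445.0264, 88.072)

(-3445.0264, 88.072)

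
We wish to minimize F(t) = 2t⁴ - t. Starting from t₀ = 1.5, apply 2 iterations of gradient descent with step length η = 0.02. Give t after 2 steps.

0.84940928

F′(t) = 8t³ - 1
Step 1: F′(1.5) = 26; t₁ = 1.5 − 0.02·26 = 0.98
Step 2: F′(0.98) = 6.529536; t₂ = 0.98 − 0.02·6.529536 = 0.84940928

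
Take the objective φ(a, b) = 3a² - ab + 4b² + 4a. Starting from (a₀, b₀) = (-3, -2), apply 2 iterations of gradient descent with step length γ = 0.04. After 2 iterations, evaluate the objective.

7.66974976

∇φ = (6a - b + 4, -a + 8b)
(a₁, b₁) = (-3, -2) − 0.04·(-12, -13) = (-2.52, -1.48)
(a₂, b₂) = (-2.52, -1.48) − 0.04·(-9.64, -9.32) = (-2.1344, -1.1072)
φ(-2.1344, -1.1072) = 7.66974976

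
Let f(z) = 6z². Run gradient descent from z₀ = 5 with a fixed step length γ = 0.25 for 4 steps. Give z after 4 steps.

80

f′(z) = 12z
Step 1: f′(5) = 60; z₁ = 5 − 0.25·60 = -10
Step 2: f′(-10) = -120; z₂ = -10 − 0.25·(-120) = 20
Step 3: f′(20) = 240; z₃ = 20 − 0.25·240 = -40
Step 4: f′(-40) = -480; z₄ = -40 − 0.25·(-480) = 80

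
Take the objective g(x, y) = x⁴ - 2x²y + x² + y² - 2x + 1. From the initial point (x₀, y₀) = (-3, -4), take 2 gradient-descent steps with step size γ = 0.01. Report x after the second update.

∇g = (4x³ - 4xy + 2x - 2, -2x² + 2y)
Step 1: at (-3, -4), ∇g = (-164, -26) → (-3, -4) − 0.01·(-164, -26) = (-1.36, -3.74)
Step 2: at (-1.36, -3.74), ∇g = (-35.127424, -11.1792) → (-1.36, -3.74) − 0.01·(-35.127424, -11.1792) = (-1.00872576, -3.628208)
x = -1.00872576

-1.00872576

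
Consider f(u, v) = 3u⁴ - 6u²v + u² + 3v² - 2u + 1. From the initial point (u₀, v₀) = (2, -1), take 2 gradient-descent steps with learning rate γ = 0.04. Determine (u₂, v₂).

∇f = (12u³ - 12uv + 2u - 2, -6u² + 6v)
(u₁, v₁) = (2, -1) − 0.04·(122, -30) = (-2.88, 0.2)
(u₂, v₂) = (-2.88, 0.2) − 0.04·(-287.502464, -48.5664) = (8.62009856, 2.142656)

(8.62009856, 2.142656)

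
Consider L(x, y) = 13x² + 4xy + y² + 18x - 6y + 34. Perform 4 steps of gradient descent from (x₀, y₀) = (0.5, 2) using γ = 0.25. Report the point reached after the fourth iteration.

∇L = (26x + 4y + 18, 4x + 2y - 6)
(x₁, y₁) = (0.5, 2) − 0.25·(39, 0) = (-9.25, 2)
(x₂, y₂) = (-9.25, 2) − 0.25·(-214.5, -39) = (44.375, 11.75)
(x₃, y₃) = (44.375, 11.75) − 0.25·(1218.75, 195) = (-260.3125, -37)
(x₄, y₄) = (-260.3125, -37) − 0.25·(-6898.125, -1121.25) = (1464.21875, 243.3125)

(1464.21875, 243.3125)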